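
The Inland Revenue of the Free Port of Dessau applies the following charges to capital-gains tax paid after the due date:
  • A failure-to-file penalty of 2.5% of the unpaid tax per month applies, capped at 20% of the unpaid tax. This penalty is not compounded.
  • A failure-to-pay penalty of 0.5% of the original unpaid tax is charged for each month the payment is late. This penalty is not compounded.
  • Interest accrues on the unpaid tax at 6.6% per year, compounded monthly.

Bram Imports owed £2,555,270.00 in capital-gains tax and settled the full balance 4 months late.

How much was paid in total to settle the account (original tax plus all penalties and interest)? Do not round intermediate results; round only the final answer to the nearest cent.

Failure-to-file: 4 × 2.5% × £2,555,270.00 = £255,527.00 (under the 20% cap)
Failure-to-pay penalty: 4 × 0.5% × £2,555,270.00 = £51,105.40
Interest (6.6%/yr ÷ 12 = 0.55%/month): £2,555,270.00 × ((1 + 0.0055)^4 − 1) = £56,681.4244…
Total = £2,555,270.00 + £306,632.4000 + £56,681.4244… = £2,918,583.82

£2,918,583.82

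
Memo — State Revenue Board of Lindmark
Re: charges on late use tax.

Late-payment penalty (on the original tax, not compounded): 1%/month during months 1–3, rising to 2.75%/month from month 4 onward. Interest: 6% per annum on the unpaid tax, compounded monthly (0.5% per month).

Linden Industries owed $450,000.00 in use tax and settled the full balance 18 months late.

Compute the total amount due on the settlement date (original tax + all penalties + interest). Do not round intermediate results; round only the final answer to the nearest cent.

Penalty, months 1–3: 3 × 1% × $450,000.00 = $13,500.00
Penalty, months 4–18: 15 × 2.75% × $450,000.00 = $185,625.00
Interest: $450,000.00 × ((1 + 0.005)^18 − 1) = $450,000.00 × 0.0939289… = $42,268.0228…
Total = $450,000.00 + $199,125.0000 + $42,268.0228… = $691,393.02

$691,393.02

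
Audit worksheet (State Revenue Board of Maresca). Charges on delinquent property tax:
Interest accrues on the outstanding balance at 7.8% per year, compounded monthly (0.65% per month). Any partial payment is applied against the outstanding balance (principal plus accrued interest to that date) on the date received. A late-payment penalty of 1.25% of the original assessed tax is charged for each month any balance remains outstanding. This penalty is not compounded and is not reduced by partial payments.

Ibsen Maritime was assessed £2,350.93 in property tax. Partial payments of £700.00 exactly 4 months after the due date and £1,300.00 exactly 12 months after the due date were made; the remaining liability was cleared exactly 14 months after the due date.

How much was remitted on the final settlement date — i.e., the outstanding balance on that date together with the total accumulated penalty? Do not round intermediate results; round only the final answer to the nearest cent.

Balance at month 4: £2,350.9300 × (1 + 0.0065)^4 = £2,412.6527…
After £700.00 payment: £2,412.6527… − £700.00 = £1,712.6527…
Balance at month 12: £1,712.6527… × (1 + 0.0065)^8 = £1,803.7633…
After £1,300.00 payment: £1,803.7633… − £1,300.00 = £503.7633…
Balance at month 14: £503.7633… × (1 + 0.0065)^2 = £510.3335…
Penalty: 14 × 1.25% × £2,350.93 = £411.41…
Final settlement = outstanding balance + penalty = £510.3335… + £411.41… = £921.75

£921.75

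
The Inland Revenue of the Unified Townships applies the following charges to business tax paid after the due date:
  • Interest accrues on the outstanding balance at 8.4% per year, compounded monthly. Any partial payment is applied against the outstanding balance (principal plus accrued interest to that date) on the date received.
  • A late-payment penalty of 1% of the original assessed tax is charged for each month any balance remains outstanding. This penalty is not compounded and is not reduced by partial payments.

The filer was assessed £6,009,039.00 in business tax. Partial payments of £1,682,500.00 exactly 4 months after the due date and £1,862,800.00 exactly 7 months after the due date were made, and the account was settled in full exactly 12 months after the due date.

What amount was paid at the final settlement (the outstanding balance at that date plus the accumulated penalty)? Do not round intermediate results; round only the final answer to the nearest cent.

£3,546,798.68

Monthly rate = 8.4% ÷ 12 = 0.7%
Balance at month 4: £6,009,039.0000 × (1 + 0.007)^4 = £6,179,067.0083…
After £1,682,500.00 payment: £6,179,067.0083… − £1,682,500.00 = £4,496,567.0083…
Balance at month 7: £4,496,567.0083… × (1 + 0.007)^3 = £4,591,657.4531…
After £1,862,800.00 payment: £4,591,657.4531… − £1,862,800.00 = £2,728,857.4531…
Balance at month 12: £2,728,857.4531… × (1 + 0.007)^5 = £2,825,713.9969…
Penalty: 12 × 1% × £6,009,039.00 = £721,084.68
Final settlement = outstanding balance + penalty = £2,825,713.9969… + £721,084.68 = £3,546,798.68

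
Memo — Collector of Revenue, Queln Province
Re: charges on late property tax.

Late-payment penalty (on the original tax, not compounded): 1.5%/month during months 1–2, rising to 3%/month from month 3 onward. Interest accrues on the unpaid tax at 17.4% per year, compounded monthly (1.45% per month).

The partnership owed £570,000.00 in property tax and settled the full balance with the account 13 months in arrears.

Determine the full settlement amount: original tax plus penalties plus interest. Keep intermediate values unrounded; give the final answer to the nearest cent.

Penalty, months 1–2: 2 × 1.5% × £570,000.00 = £17,100.00
Penalty, months 3–13: 11 × 3% × £570,000.00 = £188,100.00
Interest: £570,000.00 × ((1 + 0.0145)^13 − 1) = £570,000.00 × 0.2058039… = £117,308.1971…
Total = £570,000.00 + £205,200.0000 + £117,308.1971… = £892,508.20

£892,508.20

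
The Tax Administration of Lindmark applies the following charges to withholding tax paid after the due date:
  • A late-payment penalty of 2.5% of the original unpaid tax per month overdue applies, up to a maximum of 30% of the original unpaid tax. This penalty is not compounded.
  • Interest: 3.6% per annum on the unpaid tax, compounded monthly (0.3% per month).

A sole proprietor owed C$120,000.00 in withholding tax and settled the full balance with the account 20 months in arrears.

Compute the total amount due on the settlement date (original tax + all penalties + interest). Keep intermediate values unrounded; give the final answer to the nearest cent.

C$163,408.94

Penalty (uncapped): 20 × 2.5% × C$120,000.00 = C$60,000.00; cap = 30% × C$120,000.00 = C$36,000.00 → penalty = C$36,000.00
Interest: C$120,000.00 × ((1 + 0.003)^20 − 1) = C$120,000.00 × 0.0617412… = C$7,408.9411…
Total = C$120,000.00 + C$36,000.0000 + C$7,408.9411… = C$163,408.94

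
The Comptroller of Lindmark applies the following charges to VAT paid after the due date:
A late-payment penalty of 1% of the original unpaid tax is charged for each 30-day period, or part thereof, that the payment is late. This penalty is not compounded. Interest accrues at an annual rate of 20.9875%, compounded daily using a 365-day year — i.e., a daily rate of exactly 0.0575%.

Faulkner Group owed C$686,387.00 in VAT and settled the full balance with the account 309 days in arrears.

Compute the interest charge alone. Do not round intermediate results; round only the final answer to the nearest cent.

C$133,417.21

Interest: C$686,387.00 × ((1 + 0.000575)^309 − 1) = C$686,387.00 × 0.19437608… = C$133,417.2126…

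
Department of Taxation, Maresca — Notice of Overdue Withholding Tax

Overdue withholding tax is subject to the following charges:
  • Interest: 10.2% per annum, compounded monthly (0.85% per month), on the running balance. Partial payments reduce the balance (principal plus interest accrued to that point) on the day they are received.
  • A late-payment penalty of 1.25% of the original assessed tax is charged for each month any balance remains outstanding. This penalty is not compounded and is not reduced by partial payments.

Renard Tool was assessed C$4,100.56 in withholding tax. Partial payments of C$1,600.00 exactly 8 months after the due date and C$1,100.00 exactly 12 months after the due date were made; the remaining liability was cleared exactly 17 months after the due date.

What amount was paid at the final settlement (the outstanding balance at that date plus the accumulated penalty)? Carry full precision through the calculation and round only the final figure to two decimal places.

C$2,732.32

Balance at month 8: C$4,100.5600 × (1 + 0.0085)^8 = C$4,387.8360…
After C$1,600.00 payment: C$4,387.8360… − C$1,600.00 = C$2,787.8360…
Balance at month 12: C$2,787.8360… × (1 + 0.0085)^4 = C$2,883.8379…
After C$1,100.00 payment: C$2,883.8379… − C$1,100.00 = C$1,783.8379…
Balance at month 17: C$1,783.8379… × (1 + 0.0085)^5 = C$1,860.9508…
Penalty: 17 × 1.25% × C$4,100.56 = C$871.37…
Final settlement = outstanding balance + penalty = C$1,860.9508… + C$871.37… = C$2,732.32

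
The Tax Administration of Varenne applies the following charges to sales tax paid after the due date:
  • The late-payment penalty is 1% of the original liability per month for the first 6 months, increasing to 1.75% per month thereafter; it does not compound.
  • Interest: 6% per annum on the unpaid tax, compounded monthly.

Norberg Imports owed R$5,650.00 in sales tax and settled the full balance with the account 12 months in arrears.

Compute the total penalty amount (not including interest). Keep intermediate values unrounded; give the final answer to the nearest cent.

Penalty, months 1–6: 6 × 1% × R$5,650.00 = R$339.00
Penalty, months 7–12: 6 × 1.75% × R$5,650.00 = R$593.25
Total penalty = R$339.00 + R$593.25 = R$932.25

R$932.25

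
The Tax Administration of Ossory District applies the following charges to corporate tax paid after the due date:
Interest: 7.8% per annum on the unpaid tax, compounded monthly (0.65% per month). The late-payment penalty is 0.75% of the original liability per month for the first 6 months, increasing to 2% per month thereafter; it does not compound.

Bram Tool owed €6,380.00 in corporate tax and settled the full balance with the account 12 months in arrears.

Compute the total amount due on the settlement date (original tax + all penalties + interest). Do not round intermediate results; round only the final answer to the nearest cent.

Penalty, months 1–6: 6 × 0.75% × €6,380.00 = €287.10
Penalty, months 7–12: 6 × 2% × €6,380.00 = €765.60
Interest: €6,380.00 × ((1 + 0.0065)^12 − 1) = €6,380.00 × 0.0808498… = €515.8218…
Total = €6,380.00 + €1,052.7000 + €515.8218… = €7,948.52

€7,948.52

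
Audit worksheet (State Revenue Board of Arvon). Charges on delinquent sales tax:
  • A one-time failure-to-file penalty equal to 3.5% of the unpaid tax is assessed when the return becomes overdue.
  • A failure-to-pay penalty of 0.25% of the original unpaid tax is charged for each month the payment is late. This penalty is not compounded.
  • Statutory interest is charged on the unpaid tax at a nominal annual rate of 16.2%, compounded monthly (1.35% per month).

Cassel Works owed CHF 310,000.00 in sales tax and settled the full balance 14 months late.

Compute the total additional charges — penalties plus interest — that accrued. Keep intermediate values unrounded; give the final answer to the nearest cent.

Failure-to-file penalty: 3.5% × CHF 310,000.00 = CHF 10,850.00
Failure-to-pay penalty = 0.25% × CHF 310,000.00 × 14 mo = CHF 10,850.00
Interest: CHF 310,000.00 × ((1 + 0.0135)^14 − 1) = CHF 310,000.00 × 0.2065145… = CHF 64,019.4922…
Penalties + interest = CHF 21,700.0000 + CHF 64,019.4922… = CHF 85,719.49

CHF 85,719.49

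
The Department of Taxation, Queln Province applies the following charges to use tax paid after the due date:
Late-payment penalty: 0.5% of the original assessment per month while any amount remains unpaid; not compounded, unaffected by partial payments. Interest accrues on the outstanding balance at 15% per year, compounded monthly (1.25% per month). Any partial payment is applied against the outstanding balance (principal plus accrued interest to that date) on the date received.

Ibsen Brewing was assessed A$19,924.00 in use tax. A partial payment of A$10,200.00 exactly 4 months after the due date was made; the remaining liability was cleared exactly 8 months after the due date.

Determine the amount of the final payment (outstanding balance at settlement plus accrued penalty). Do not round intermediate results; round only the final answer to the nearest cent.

Balance at month 4: A$19,924.0000 × (1 + 0.0125)^4 = A$20,939.0349…
After A$10,200.00 payment: A$20,939.0349… − A$10,200.00 = A$10,739.0349…
Balance at month 8: A$10,739.0349… × (1 + 0.0125)^4 = A$11,286.1386…
Penalty: 8 × 0.5% × A$19,924.00 = A$796.96
Final settlement = outstanding balance + penalty = A$11,286.1386… + A$796.96 = A$12,083.10

A$12,083.10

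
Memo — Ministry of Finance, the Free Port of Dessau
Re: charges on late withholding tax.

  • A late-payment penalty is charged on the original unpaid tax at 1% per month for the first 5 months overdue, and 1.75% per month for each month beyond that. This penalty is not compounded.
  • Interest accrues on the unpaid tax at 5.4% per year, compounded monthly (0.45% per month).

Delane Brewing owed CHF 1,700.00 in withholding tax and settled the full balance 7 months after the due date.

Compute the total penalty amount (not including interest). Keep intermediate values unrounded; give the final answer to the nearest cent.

Penalty, months 1–5: 5 × 1% × CHF 1,700.00 = CHF 85.00
Penalty, months 6–7: 2 × 1.75% × CHF 1,700.00 = CHF 59.50
Total penalty = CHF 85.00 + CHF 59.50 = CHF 144.50

CHF 144.50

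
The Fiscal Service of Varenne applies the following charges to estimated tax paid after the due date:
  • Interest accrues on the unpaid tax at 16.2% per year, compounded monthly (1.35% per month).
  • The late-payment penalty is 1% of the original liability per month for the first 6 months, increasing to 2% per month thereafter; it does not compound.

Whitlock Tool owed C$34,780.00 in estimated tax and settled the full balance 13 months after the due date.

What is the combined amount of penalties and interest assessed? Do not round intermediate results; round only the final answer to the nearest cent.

Penalty, months 1–6: 6 × 1% × C$34,780.00 = C$2,086.80
Penalty, months 7–13: 7 × 2% × C$34,780.00 = C$4,869.20
Interest: C$34,780.00 × ((1 + 0.0135)^13 − 1) = C$34,780.00 × 0.1904435… = C$6,623.6251…
Penalties + interest = C$6,956.0000 + C$6,623.6251… = C$13,579.63

C$13,579.63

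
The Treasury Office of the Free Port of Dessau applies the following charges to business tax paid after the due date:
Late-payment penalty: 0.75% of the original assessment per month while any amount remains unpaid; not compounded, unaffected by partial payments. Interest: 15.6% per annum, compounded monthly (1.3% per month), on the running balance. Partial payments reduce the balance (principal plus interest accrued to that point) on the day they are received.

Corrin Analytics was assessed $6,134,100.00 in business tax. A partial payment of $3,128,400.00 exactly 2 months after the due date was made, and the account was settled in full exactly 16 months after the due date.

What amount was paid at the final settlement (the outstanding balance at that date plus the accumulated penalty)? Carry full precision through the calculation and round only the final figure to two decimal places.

Balance at month 2: $6,134,100.0000 × (1 + 0.013)^2 = $6,294,623.2629
After $3,128,400.00 payment: $6,294,623.2629 − $3,128,400.00 = $3,166,223.2629
Balance at month 16: $3,166,223.2629 × (1 + 0.013)^14 = $3,793,794.2194…
Penalty: 16 × 0.75% × $6,134,100.00 = $736,092.00
Final settlement = outstanding balance + penalty = $3,793,794.2194… + $736,092.00 = $4,529,886.22

$4,529,886.22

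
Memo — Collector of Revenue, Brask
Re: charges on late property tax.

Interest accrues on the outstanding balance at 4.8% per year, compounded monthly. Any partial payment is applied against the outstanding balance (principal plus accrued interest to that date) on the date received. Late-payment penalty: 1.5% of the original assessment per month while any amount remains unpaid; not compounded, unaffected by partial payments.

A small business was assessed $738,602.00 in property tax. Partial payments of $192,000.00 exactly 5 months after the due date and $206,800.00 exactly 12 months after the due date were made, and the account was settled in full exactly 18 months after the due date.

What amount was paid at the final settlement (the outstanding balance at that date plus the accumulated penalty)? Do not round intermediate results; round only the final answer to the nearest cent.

$579,010.88

Monthly rate = 4.8% ÷ 12 = 0.4%
Balance at month 5: $738,602.0000 × (1 + 0.004)^5 = $753,492.6900…
After $192,000.00 payment: $753,492.6900… − $192,000.00 = $561,492.6900…
Balance at month 12: $561,492.6900… × (1 + 0.004)^7 = $577,404.4096…
After $206,800.00 payment: $577,404.4096… − $206,800.00 = $370,604.4096…
Balance at month 18: $370,604.4096… × (1 + 0.004)^6 = $379,588.3363…
Penalty: 18 × 1.5% × $738,602.00 = $199,422.54
Final settlement = outstanding balance + penalty = $379,588.3363… + $199,422.54 = $579,010.88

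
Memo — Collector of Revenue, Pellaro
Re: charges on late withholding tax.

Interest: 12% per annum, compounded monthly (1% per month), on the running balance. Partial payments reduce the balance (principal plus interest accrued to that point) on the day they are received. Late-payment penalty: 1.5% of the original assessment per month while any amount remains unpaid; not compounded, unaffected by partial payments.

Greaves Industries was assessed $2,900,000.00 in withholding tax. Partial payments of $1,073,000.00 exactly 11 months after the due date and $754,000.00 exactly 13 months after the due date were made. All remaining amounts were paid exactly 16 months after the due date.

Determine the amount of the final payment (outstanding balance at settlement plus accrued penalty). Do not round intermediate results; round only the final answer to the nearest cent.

Balance at month 11: $2,900,000.0000 × (1 + 0.01)^11 = $3,235,438.2053…
After $1,073,000.00 payment: $3,235,438.2053… − $1,073,000.00 = $2,162,438.2053…
Balance at month 13: $2,162,438.2053… × (1 + 0.01)^2 = $2,205,903.2133…
After $754,000.00 payment: $2,205,903.2133… − $754,000.00 = $1,451,903.2133…
Balance at month 16: $1,451,903.2133… × (1 + 0.01)^3 = $1,495,897.3325…
Penalty: 16 × 1.5% × $2,900,000.00 = $696,000.00
Final settlement = outstanding balance + penalty = $1,495,897.3325… + $696,000.00 = $2,191,897.33

$2,191,897.33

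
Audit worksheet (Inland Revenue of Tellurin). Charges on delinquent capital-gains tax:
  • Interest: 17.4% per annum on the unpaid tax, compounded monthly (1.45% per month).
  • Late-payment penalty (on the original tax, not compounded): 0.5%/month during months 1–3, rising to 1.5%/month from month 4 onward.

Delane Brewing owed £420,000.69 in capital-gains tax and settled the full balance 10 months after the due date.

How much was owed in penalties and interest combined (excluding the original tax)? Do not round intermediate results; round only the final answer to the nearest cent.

£115,431.53

Penalty, months 1–3: 3 × 0.5% × £420,000.69 = £6,300.01…
Penalty, months 4–10: 7 × 1.5% × £420,000.69 = £44,100.07…
Interest: £420,000.69 × ((1 + 0.0145)^10 − 1) = £420,000.69 × 0.1548365… = £65,031.4501…
Penalties + interest = £50,400.0828 + £65,031.4501… = £115,431.53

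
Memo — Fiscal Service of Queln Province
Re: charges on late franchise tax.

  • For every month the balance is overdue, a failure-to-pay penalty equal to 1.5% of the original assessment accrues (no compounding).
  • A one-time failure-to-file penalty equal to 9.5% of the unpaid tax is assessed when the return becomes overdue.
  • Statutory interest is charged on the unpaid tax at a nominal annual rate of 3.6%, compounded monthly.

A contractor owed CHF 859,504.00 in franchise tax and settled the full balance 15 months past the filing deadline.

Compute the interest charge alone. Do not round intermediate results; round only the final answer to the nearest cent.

CHF 39,500.57

Interest (3.6%/yr ÷ 12 = 0.3%/month): CHF 859,504.00 × ((1 + 0.003)^15 − 1) = CHF 39,500.5659…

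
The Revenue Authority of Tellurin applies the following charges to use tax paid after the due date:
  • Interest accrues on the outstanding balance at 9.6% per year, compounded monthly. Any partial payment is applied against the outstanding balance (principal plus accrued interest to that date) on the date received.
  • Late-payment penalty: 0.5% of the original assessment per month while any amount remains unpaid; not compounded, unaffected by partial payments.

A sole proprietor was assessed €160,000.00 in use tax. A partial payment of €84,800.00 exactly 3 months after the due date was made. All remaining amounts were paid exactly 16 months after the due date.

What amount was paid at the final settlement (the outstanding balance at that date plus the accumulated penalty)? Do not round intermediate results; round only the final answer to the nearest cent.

€100,500.70

Monthly rate = 9.6% ÷ 12 = 0.8%
Balance at month 3: €160,000.0000 × (1 + 0.008)^3 = €163,870.8019…
After €84,800.00 payment: €163,870.8019… − €84,800.00 = €79,070.8019…
Balance at month 16: €79,070.8019… × (1 + 0.008)^13 = €87,700.7002…
Penalty: 16 × 0.5% × €160,000.00 = €12,800.00
Final settlement = outstanding balance + penalty = €87,700.7002… + €12,800.00 = €100,500.70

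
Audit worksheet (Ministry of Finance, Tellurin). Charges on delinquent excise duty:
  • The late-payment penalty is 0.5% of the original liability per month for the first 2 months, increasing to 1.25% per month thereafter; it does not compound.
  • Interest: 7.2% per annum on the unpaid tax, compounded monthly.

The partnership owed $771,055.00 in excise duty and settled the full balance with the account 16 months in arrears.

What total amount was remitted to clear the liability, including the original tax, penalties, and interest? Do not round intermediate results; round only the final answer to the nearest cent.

Penalty, months 1–2: 2 × 0.5% × $771,055.00 = $7,710.55
Penalty, months 3–16: 14 × 1.25% × $771,055.00 = $134,934.63…
Interest (7.2%/yr ÷ 12 = 0.6%/month): $771,055.00 × ((1 + 0.006)^16 − 1) = $77,447.3496…
Total = $771,055.00 + $142,645.1750 + $77,447.3496… = $991,147.52

$991,147.52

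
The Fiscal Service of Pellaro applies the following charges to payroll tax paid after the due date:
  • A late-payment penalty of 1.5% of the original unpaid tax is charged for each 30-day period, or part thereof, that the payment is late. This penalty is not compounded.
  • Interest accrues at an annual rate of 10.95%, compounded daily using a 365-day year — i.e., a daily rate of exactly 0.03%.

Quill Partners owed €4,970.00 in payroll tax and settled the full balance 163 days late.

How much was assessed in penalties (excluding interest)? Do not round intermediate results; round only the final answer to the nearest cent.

Penalty periods: ⌈163/30⌉ = 6; penalty = 6 × 1.5% × €4,970.00 = €447.30

€447.30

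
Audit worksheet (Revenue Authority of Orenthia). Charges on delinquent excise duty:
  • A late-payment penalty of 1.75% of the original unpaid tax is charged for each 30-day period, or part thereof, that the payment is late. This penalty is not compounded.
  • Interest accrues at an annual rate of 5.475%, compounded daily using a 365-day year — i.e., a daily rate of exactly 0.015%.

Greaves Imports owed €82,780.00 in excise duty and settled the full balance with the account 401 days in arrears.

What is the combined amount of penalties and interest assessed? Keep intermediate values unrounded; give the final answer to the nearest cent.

€25,412.72

Penalty periods: ⌈401/30⌉ = 14; penalty = 14 × 1.75% × €82,780.00 = €20,281.10
Interest: €82,780.00 × ((1 + 0.00015)^401 − 1) = €82,780.00 × 0.06199104… = €5,131.6186…
Penalties + interest = €20,281.1000 + €5,131.6186… = €25,412.72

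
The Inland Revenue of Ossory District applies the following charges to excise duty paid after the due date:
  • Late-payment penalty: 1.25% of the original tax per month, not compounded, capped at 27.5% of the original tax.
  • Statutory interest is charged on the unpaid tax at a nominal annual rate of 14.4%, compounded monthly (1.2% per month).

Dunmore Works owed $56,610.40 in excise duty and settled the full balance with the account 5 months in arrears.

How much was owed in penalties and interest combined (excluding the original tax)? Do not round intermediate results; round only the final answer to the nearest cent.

Penalty: 5 × 1.25% × $56,610.40 = $3,538.15 (below the 27.5% cap of $15,567.86)
Interest: $56,610.40 × ((1 + 0.012)^5 − 1) = $56,610.40 × 0.0614574… = $3,479.1271…
Penalties + interest = $3,538.1500 + $3,479.1271… = $7,017.28

$7,017.28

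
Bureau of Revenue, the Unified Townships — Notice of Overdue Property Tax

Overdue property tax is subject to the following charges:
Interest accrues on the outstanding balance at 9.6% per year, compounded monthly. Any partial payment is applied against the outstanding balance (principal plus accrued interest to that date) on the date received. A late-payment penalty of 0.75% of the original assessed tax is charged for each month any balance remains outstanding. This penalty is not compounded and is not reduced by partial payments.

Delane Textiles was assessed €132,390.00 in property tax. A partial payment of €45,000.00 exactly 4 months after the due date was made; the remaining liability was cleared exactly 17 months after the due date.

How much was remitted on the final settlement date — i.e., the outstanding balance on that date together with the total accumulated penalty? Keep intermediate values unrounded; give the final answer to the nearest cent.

Monthly rate = 9.6% ÷ 12 = 0.8%
Balance at month 4: €132,390.0000 × (1 + 0.008)^4 = €136,677.5894…
After €45,000.00 payment: €136,677.5894… − €45,000.00 = €91,677.5894…
Balance at month 17: €91,677.5894… × (1 + 0.008)^13 = €101,683.4102…
Penalty: 17 × 0.75% × €132,390.00 = €16,879.73…
Final settlement = outstanding balance + penalty = €101,683.4102… + €16,879.73… = €118,563.14

€118,563.14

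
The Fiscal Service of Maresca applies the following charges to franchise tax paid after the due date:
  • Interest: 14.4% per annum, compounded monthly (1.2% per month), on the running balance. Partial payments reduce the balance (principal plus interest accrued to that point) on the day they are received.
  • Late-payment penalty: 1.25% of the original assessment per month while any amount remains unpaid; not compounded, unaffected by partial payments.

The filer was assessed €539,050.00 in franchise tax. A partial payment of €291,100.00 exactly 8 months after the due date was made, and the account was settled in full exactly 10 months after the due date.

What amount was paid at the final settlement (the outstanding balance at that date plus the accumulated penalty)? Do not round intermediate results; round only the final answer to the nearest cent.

€376,596.13

Balance at month 8: €539,050.0000 × (1 + 0.012)^8 = €593,025.2024…
After €291,100.00 payment: €593,025.2024… − €291,100.00 = €301,925.2024…
Balance at month 10: €301,925.2024… × (1 + 0.012)^2 = €309,214.8845…
Penalty: 10 × 1.25% × €539,050.00 = €67,381.25
Final settlement = outstanding balance + penalty = €309,214.8845… + €67,381.25 = €376,596.13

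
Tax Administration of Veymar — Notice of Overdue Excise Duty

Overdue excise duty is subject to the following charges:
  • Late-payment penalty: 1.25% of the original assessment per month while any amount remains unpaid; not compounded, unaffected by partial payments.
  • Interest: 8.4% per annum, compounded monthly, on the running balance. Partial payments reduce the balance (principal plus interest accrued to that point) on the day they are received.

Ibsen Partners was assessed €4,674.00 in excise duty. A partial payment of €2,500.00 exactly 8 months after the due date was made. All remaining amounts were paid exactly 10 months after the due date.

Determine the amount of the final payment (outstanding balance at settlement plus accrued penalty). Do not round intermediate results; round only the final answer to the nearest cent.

Monthly rate = 8.4% ÷ 12 = 0.7%
Balance at month 8: €4,674.0000 × (1 + 0.007)^8 = €4,942.2473…
After €2,500.00 payment: €4,942.2473… − €2,500.00 = €2,442.2473…
Balance at month 10: €2,442.2473… × (1 + 0.007)^2 = €2,476.5584…
Penalty: 10 × 1.25% × €4,674.00 = €584.25
Final settlement = outstanding balance + penalty = €2,476.5584… + €584.25 = €3,060.81

€3,060.81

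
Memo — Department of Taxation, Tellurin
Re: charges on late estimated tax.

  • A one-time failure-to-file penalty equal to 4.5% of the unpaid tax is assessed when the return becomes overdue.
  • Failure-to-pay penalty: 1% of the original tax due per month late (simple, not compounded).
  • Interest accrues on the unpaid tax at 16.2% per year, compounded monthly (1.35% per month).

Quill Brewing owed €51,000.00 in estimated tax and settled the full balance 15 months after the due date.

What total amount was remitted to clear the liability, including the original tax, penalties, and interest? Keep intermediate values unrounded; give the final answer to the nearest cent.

Failure-to-file penalty: 4.5% × €51,000.00 = €2,295.00
Failure-to-pay penalty = 1% × €51,000.00 × 15 mo = €7,650.00
Interest: €51,000.00 × ((1 + 0.0135)^15 − 1) = €51,000.00 × 0.2228024… = €11,362.9243…
Total = €51,000.00 + €9,945.0000 + €11,362.9243… = €72,307.92

€72,307.92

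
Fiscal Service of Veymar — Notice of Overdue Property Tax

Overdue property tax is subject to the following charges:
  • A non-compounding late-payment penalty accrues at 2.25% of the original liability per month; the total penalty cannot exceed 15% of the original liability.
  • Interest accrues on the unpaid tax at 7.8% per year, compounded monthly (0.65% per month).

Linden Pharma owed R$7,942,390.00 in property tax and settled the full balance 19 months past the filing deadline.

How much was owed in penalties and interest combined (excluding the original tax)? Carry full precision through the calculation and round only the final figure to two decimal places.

R$2,231,795.05

Penalty (uncapped): 19 × 2.25% × R$7,942,390.00 = R$3,395,371.73…; cap = 15% × R$7,942,390.00 = R$1,191,358.50 → penalty = R$1,191,358.50
Interest: R$7,942,390.00 × ((1 + 0.0065)^19 − 1) = R$7,942,390.00 × 0.1309979… = R$1,040,436.5501…
Penalties + interest = R$1,191,358.5000 + R$1,040,436.5501… = R$2,231,795.05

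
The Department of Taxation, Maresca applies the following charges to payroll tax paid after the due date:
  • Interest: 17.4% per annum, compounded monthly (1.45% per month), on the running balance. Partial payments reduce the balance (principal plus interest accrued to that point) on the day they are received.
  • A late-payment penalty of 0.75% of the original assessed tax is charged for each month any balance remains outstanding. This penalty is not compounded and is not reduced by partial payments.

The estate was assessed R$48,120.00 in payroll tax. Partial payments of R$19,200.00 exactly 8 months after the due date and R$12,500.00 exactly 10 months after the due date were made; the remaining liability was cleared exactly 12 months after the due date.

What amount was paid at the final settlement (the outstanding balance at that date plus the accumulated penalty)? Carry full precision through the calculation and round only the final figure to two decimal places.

Balance at month 8: R$48,120.0000 × (1 + 0.0145)^8 = R$53,993.5683…
After R$19,200.00 payment: R$53,993.5683… − R$19,200.00 = R$34,793.5683…
Balance at month 10: R$34,793.5683… × (1 + 0.0145)^2 = R$35,809.8971…
After R$12,500.00 payment: R$35,809.8971… − R$12,500.00 = R$23,309.8971…
Balance at month 12: R$23,309.8971… × (1 + 0.0145)^2 = R$23,990.7850…
Penalty: 12 × 0.75% × R$48,120.00 = R$4,330.80
Final settlement = outstanding balance + penalty = R$23,990.7850… + R$4,330.80 = R$28,321.59

R$28,321.59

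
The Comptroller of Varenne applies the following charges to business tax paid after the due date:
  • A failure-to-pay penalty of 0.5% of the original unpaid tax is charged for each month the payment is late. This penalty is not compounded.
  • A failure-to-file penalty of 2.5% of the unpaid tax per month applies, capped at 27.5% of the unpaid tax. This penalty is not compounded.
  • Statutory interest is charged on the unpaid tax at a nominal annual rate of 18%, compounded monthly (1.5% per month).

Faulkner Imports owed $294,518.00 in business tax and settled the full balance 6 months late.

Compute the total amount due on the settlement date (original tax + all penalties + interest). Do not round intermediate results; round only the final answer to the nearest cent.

$375,051.96

Failure-to-file: 6 × 2.5% × $294,518.00 = $44,177.70 (under the 27.5% cap)
Failure-to-pay penalty = 0.5% × $294,518.00 × 6 mo = $8,835.54
Interest: $294,518.00 × ((1 + 0.015)^6 − 1) = $294,518.00 × 0.0934433… = $27,520.7232…
Total = $294,518.00 + $53,013.2400 + $27,520.7232… = $375,051.96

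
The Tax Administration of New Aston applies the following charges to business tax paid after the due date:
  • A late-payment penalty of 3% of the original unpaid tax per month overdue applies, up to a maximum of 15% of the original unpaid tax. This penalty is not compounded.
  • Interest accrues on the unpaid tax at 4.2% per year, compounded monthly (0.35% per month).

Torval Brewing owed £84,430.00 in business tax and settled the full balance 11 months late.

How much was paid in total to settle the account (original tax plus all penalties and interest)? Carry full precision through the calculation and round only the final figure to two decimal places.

£100,402.54

Penalty (uncapped): 11 × 3% × £84,430.00 = £27,861.90; cap = 15% × £84,430.00 = £12,664.50 → penalty = £12,664.50
Interest: £84,430.00 × ((1 + 0.0035)^11 − 1) = £84,430.00 × 0.0391809… = £3,308.0412…
Total = £84,430.00 + £12,664.5000 + £3,308.0412… = £100,402.54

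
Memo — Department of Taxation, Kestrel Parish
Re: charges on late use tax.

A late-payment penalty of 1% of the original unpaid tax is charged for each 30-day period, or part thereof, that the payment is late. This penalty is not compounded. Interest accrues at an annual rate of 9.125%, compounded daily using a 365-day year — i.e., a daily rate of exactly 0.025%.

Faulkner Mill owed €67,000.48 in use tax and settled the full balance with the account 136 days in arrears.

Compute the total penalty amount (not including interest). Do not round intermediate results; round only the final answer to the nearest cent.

Penalty periods: ⌈136/30⌉ = 5; penalty = 5 × 1% × €67,000.48 = €3,350.02…

€3,350.02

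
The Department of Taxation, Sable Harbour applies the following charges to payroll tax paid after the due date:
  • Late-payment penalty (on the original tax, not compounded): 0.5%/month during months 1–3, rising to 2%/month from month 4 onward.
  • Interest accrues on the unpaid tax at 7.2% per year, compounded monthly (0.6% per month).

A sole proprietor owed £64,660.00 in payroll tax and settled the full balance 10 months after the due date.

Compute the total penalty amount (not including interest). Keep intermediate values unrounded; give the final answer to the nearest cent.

£10,022.30

Penalty, months 1–3: 3 × 0.5% × £64,660.00 = £969.90
Penalty, months 4–10: 7 × 2% × £64,660.00 = £9,052.40
Total penalty = £969.90 + £9,052.40 = £10,022.30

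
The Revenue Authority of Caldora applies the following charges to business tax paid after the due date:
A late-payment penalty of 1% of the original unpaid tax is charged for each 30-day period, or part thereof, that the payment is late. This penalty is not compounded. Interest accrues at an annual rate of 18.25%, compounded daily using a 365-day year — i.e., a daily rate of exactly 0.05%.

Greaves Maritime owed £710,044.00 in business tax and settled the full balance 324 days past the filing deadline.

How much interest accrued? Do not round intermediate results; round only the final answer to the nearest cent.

Interest: £710,044.00 × ((1 + 0.0005)^324 − 1) = £710,044.00 × 0.17581264… = £124,834.7072…

£124,834.71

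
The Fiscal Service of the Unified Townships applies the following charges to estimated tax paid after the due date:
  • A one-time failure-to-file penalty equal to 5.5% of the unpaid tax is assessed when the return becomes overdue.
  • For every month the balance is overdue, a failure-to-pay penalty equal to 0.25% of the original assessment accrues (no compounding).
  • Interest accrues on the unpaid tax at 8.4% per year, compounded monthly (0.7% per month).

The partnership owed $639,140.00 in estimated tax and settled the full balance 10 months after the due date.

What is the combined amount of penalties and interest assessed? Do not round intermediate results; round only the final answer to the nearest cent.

Failure-to-file penalty: 5.5% × $639,140.00 = $35,152.70
Failure-to-pay penalty = 0.25% × $639,140.00 × 10 mo = $15,978.50
Interest: $639,140.00 × ((1 + 0.007)^10 − 1) = $639,140.00 × 0.0722467… = $46,175.7357…
Penalties + interest = $51,131.2000 + $46,175.7357… = $97,306.94

$97,306.94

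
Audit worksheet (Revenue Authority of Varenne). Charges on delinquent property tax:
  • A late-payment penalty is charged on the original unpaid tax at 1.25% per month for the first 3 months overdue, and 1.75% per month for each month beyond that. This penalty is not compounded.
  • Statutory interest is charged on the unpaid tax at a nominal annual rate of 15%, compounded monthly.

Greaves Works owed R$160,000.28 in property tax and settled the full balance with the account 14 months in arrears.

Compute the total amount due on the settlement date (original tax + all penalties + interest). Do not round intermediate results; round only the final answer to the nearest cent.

Penalty, months 1–3: 3 × 1.25% × R$160,000.28 = R$6,000.01…
Penalty, months 4–14: 11 × 1.75% × R$160,000.28 = R$30,800.05…
Interest (15%/yr ÷ 12 = 1.25%/month): R$160,000.28 × ((1 + 0.0125)^14 − 1) = R$30,392.8130…
Total = R$160,000.28 + R$36,800.0644 + R$30,392.8130… = R$227,193.16

R$227,193.16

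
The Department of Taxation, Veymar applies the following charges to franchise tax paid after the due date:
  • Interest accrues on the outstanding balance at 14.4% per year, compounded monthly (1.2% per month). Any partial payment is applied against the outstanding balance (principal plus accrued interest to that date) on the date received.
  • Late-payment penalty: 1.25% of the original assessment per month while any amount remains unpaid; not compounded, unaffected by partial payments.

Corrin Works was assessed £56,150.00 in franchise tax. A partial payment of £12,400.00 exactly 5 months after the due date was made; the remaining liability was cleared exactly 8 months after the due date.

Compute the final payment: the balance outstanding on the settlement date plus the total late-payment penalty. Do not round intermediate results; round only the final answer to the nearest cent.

£54,535.53

Balance at month 5: £56,150.0000 × (1 + 0.012)^5 = £59,600.8321…
After £12,400.00 payment: £59,600.8321… − £12,400.00 = £47,200.8321…
Balance at month 8: £47,200.8321… × (1 + 0.012)^3 = £48,920.5344…
Penalty: 8 × 1.25% × £56,150.00 = £5,615.00
Final settlement = outstanding balance + penalty = £48,920.5344… + £5,615.00 = £54,535.53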